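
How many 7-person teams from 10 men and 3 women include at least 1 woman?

Sum over valid woman counts:
C(3,1)C(10,6) = 630
C(3,2)C(10,5) = 756
C(3,3)C(10,4) = 210
Total: 630 + 756 + 210.

Final answer: 1596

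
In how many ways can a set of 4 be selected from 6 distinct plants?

C(6,4) = 6!/(4! x (6-4)!).

Final answer: C(6,4) = 15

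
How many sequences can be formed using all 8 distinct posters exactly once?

The number of ways to arrange 8 distinct objects is 8!.

Final answer: 8! = 40320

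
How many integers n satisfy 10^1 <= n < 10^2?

The leading digit cannot be 0 (9 options); the other 1 digit can be anything (10 options each).
Total: 9 x 10^1.

Final answer: 90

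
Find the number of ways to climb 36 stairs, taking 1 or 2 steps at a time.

Condition on the final move: it is a 1-step (f(n-1) ways to get there) or a 2-step (f(n-2) ways), so f(n) = f(n-1) + f(n-2), with f(1)=1, f(2)=2.
Iterating the recurrence: f(1)=1, f(2)=2, f(3)=3, f(4)=5, f(5)=8, f(6)=13, f(7)=21, f(8)=34, f(9)=55, f(10)=89, f(11)=144, f(12)=233, f(13)=377, f(14)=610, f(15)=987, f(16)=1597, f(17)=2584, f(18)=4181, f(19)=6765, f(20)=10946, f(21)=17711, f(22)=28657, f(23)=46368, f(24)=75025, f(25)=121393, f(26)=196418, f(27)=317811, f(28)=514229, f(29)=832040, f(30)=1346269, f(31)=2178309, f(32)=3524578, f(33)=5702887, f(34)=9227465, f(35)=14930352, f(36)=24157817.

Final answer: 24157817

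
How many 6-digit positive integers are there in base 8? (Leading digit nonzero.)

Leading digit: 7 options (nonzero). Other 5 digit(s): 8 options each.
Total: 7 x 8^5.

Final answer: 229376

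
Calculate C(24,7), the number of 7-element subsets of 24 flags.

C(24,7) = 24!/(7! x (24-7)!).

Final answer: C(24,7) = 346104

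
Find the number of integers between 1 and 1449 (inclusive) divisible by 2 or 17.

Multiples of 2: 724. Multiples of 17: 85. Of both (lcm=34): 42.
By inclusion-exclusion: 724 + 85 - 42.

Final answer: 767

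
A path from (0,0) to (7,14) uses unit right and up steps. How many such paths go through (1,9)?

Paths (0,0)->(1,9): C(10,9) = 10.
Paths (1,9)->(7,14): C(11,5) = 462.
By multiplication principle: 10 x 462.

Final answer: 4620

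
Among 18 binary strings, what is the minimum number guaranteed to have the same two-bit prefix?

There are 4 possible values for two-bit prefix. With 18 binary strings and 4 categories, by pigeonhole: ceiling(18/4).

Final answer: 5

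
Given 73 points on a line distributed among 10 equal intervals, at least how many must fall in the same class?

By pigeonhole with 73 objects and 10 categories: ceiling(73/10).

Final answer: 8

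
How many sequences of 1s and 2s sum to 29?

Let f(n) be the number of climbs. Removing the last move (1 or 2 steps) gives f(n) = f(n-1) + f(n-2); base cases f(1)=1, f(2)=2.
Iterating the recurrence: f(1)=1, f(2)=2, f(3)=3, f(4)=5, f(5)=8, f(6)=13, f(7)=21, f(8)=34, f(9)=55, f(10)=89, f(11)=144, f(12)=233, f(13)=377, f(14)=610, f(15)=987, f(16)=1597, f(17)=2584, f(18)=4181, f(19)=6765, f(20)=10946, f(21)=17711, f(22)=28657, f(23)=46368, f(24)=75025, f(25)=121393, f(26)=196418, f(27)=317811, f(28)=514229, f(29)=832040.

Final answer: 832040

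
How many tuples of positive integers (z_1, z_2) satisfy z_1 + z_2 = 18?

Substitute z'_i = z_i - 1 (so z'_i >= 0). Then sum z'_i = 18 - 2 = 16.
Stars and bars: C(16+2-1, 2-1) = C(17,1).

Final answer: C(17,1) = 17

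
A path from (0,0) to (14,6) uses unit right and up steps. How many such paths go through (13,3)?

Paths (0,0)->(13,3): C(16,3) = 560.
Paths (13,3)->(14,6): C(4,3) = 4.
By multiplication principle: 560 x 4.

Final answer: 2240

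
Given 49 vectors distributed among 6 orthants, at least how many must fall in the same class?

By pigeonhole with 49 objects and 6 categories: ceiling(49/6).

Final answer: 9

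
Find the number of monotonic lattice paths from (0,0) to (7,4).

Each path has 7 right steps and 4 up steps in some order (11 steps total).
Choose which 4 of the 11 steps are up: C(11,4).

Final answer: C(11,4) = 330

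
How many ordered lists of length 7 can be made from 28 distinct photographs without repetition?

P(28,7) = 28!/(28-7)! = 28!/21!.

Final answer: P(28,7) = 5967561600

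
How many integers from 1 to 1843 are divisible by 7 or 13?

Multiples of 7: 263. Multiples of 13: 141. Of both (lcm=91): 20.
By inclusion-exclusion: 263 + 141 - 20.

Final answer: 384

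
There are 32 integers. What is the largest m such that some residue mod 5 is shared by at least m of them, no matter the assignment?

There are 5 possible values for residue mod 5. With 32 integers and 5 categories, by pigeonhole: ceiling(32/5).

Final answer: 7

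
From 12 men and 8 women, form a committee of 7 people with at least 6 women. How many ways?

Sum over valid woman counts:
C(8,6)C(12,1) = 336
C(8,7)C(12,0) = 8
Total: 336 + 8.

Final answer: 344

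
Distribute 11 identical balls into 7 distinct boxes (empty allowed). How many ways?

Stars and bars: C(n+k-1, k-1) = C(17,6).

Final answer: C(17,6) = 12376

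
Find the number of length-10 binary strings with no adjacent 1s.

A valid string ends in 0 (append to any length-(n-1) valid string) or in 01 (append to any length-(n-2) valid string), so a(n) = a(n-1) + a(n-2) with a(1)=2, a(2)=3.
Iterating the recurrence: a(1)=2, a(2)=3, a(3)=5, a(4)=8, a(5)=13, a(6)=21, a(7)=34, a(8)=55, a(9)=89, a(10)=144.

Final answer: 144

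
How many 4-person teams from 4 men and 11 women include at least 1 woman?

Sum over valid woman counts:
C(11,1)C(4,3) = 44
C(11,2)C(4,2) = 330
C(11,3)C(4,1) = 660
C(11,4)C(4,0) = 330
Total: 44 + 330 + 660 + 330.

Final answer: 1364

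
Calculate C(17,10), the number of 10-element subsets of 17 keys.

C(17,10) = 17!/(10! x 7!).

Final answer: \binom{17}{10} = 19448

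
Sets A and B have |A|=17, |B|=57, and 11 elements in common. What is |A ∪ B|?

|A union B| = |A| + |B| - |A intersect B| = 17 + 57 - 11.

Final answer: 63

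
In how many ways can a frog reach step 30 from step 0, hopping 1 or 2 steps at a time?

Condition on the final move: it is a 1-step (f(n-1) ways to get there) or a 2-step (f(n-2) ways), so f(n) = f(n-1) + f(n-2), with f(1)=1, f(2)=2.
Building up term by term: f(1)=1, f(2)=2, f(3)=3, f(4)=5, f(5)=8, f(6)=13, f(7)=21, f(8)=34, f(9)=55, f(10)=89, f(11)=144, f(12)=233, f(13)=377, f(14)=610, f(15)=987, f(16)=1597, f(17)=2584, f(18)=4181, f(19)=6765, f(20)=10946, f(21)=17711, f(22)=28657, f(23)=46368, f(24)=75025, f(25)=121393, f(26)=196418, f(27)=317811, f(28)=514229, f(29)=832040, f(30)=1346269.

Final answer: 1346269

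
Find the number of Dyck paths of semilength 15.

Total monotonic paths to (15,15): C(30,15) = 155117520.
By the reflection principle, paths that go above the diagonal number C(30,16) = 145422675.
Valid Dyck paths: 155117520 - 145422675.
(Equivalently, C_{15} = C(30,15)/16 = 155117520/16.)

Final answer: C_{15} = 9694845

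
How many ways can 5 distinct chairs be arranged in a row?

The number of ways to arrange 5 distinct objects is 5!.

Final answer: 5! = 120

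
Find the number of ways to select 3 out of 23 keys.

C(23,3) = 23!/(3! x (23-3)!).

Final answer: C(23,3) = 1771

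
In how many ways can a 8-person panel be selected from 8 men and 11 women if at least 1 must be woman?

Sum over valid woman counts:
C(11,1)C(8,7) = 88
C(11,2)C(8,6) = 1540
C(11,3)C(8,5) = 9240
C(11,4)C(8,4) = 23100
C(11,5)C(8,3) = 25872
C(11,6)C(8,2) = 12936
C(11,7)C(8,1) = 2640
C(11,8)C(8,0) = 165
Total: 88 + 1540 + 9240 + 23100 + 25872 + 12936 + 2640 + 165.

Final answer: 75581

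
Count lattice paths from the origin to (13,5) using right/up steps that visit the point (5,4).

Paths (0,0)->(5,4): C(9,4) = 126.
Paths (5,4)->(13,5): C(9,1) = 9.
By multiplication principle: 126 x 9.

Final answer: 1134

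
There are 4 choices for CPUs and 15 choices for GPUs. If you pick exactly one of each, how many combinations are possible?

By the multiplication principle: 4 x 15.

Final answer: 60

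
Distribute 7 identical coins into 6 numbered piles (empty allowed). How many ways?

Stars and bars: C(n+k-1, k-1) = C(12,5).

Final answer: C(12,5) = 792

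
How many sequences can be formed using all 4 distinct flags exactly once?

The number of ways to arrange 4 distinct objects is 4!.

Final answer: 4! = 24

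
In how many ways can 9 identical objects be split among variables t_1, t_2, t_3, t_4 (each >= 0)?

Stars and bars with 9 stars and 3 bars:
C(9+4-1, 4-1) = C(12,3).

Final answer: C(12,3) = 220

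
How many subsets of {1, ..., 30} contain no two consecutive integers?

Let a(n) count such subsets of {1, ..., n}. Either n is excluded (a(n-1) ways) or n is included, forcing n-1 out (a(n-2) ways), so a(n) = a(n-1) + a(n-2) with a(1)=2, a(2)=3.
Iterating the recurrence: a(1)=2, a(2)=3, a(3)=5, a(4)=8, a(5)=13, a(6)=21, a(7)=34, a(8)=55, a(9)=89, a(10)=144, a(11)=233, a(12)=377, a(13)=610, a(14)=987, a(15)=1597, a(16)=2584, a(17)=4181, a(18)=6765, a(19)=10946, a(20)=17711, a(21)=28657, a(22)=46368, a(23)=75025, a(24)=121393, a(25)=196418, a(26)=317811, a(27)=514229, a(28)=832040, a(29)=1346269, a(30)=2178309.

Final answer: 2178309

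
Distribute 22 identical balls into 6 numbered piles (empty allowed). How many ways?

Stars and bars: C(n+k-1, k-1) = C(27,5).

Final answer: C(27,5) = 80730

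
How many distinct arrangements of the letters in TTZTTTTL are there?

Letters (L:1, T:6, Z:1). Total letters: 8.
Permutations = 8!/(6!).

Final answer: 56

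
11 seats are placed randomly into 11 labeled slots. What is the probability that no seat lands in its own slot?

D(n) = (n-1)(D(n-1) + D(n-2)), D(0)=1, D(1)=0.
Building up: D(2)=1, D(3)=2, D(4)=9, D(5)=44, D(6)=265, D(7)=1854, D(8)=14833, D(9)=133496, D(10)=1334961, D(11)=14684570.
Total arrangements: 11! = 39916800.
Probability = D(11)/11! = 1468457/3991680.

Final answer: D(11)/11! = 14684570/39916800 = 0.367879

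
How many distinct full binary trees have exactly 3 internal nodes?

This is counted by the nth Catalan number C_n. Here n = 3.
C_n = C(2n,n)/(n+1), so C_{3} = C(6,3)/4 = 20/4.

Final answer: C_{3} = 5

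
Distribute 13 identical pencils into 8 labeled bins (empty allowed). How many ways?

Stars and bars: C(n+k-1, k-1) = C(20,7).

Final answer: C(20,7) = 77520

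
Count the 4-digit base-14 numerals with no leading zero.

These are the integers in [14^3, 14^4), so the count is 14^4 - 14^3 = 13 x 14^3.

Final answer: 35672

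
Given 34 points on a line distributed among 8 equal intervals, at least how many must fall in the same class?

By pigeonhole with 34 objects and 8 categories: ceiling(34/8).

Final answer: 5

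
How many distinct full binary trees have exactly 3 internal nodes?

The structures are counted by the Catalan number C_n. Here n = 3.
C_n = C(2n,n)/(n+1), so C_{3} = C(6,3)/4 = 20/4.

Final answer: C_{3} = 5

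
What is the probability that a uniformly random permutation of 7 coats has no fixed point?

D(n) = (n-1)(D(n-1) + D(n-2)), D(0)=1, D(1)=0.
Building up: D(2)=1, D(3)=2, D(4)=9, D(5)=44, D(6)=265, D(7)=1854.
Total arrangements: 7! = 5040.
Probability = D(7)/7! = 103/280.

Final answer: D(7)/7! = 1854/5040 = 0.367857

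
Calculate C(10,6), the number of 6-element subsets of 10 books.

C(10,6) = 10!/(6! x 4!).

Final answer: \binom{10}{6} = 210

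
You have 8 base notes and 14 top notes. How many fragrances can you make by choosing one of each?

By the multiplication principle: 8 x 14.

Final answer: 112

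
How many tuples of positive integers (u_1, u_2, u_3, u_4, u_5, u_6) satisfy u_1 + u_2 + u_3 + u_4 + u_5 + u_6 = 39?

Substitute u'_i = u_i - 1 (so u'_i >= 0). Then sum u'_i = 39 - 6 = 33.
Stars and bars: C(33+6-1, 6-1) = C(38,5).

Final answer: C(38,5) = 501942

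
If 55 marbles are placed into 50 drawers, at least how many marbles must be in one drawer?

By the pigeonhole principle: ceiling(55/50).

Final answer: 2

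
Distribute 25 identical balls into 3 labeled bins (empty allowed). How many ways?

Stars and bars: C(n+k-1, k-1) = C(27,2).

Final answer: C(27,2) = 351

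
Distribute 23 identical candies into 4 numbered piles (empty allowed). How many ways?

Stars and bars: C(n+k-1, k-1) = C(26,3).

Final answer: C(26,3) = 2600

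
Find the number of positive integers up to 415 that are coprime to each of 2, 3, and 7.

|div by 2|=207, |div by 3|=138, |div by 7|=59.
|div by 2&3|=69, |div by 2&7|=29, |div by 3&7|=19, |div by all|=9.
By inclusion-exclusion, divisible by at least one: 207+138+59-69-29-19+9 = 296.
Not divisible by any: 415 - 296.

Final answer: 119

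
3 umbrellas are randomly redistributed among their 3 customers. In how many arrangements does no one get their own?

D(n) = (n-1)(D(n-1) + D(n-2)), D(0)=1, D(1)=0.
D(2) = 1 x (0 + 1) = 1
D(3) = 2 x (D(2) + D(1)) = 2 x (1 + 0)

Final answer: D(3) = 2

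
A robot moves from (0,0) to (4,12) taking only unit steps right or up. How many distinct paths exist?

Each path has 4 right steps and 12 up steps in some order (16 steps total).
Choose which 12 of the 16 steps are up: C(16,12).

Final answer: C(16,12) = 1820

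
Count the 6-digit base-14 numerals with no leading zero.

These are the integers in [14^5, 14^6), so the count is 14^6 - 14^5 = 13 x 14^5.

Final answer: 6991712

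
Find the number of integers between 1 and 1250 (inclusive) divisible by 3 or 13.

Multiples of 3: 416. Multiples of 13: 96. Of both (lcm=39): 32.
By inclusion-exclusion: 416 + 96 - 32.

Final answer: 480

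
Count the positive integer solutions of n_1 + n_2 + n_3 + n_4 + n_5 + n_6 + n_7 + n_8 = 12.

Substitute n'_i = n_i - 1 (so n'_i >= 0). Then sum n'_i = 12 - 8 = 4.
Stars and bars: C(4+8-1, 8-1) = C(11,7).

Final answer: C(11,7) = 330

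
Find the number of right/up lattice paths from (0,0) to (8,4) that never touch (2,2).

Total paths to (8,4): C(12,4) = 495.
Paths through (2,2): C(4,2) x C(8,2) = 168.
Avoiding (2,2): 495 - 168.

Final answer: 327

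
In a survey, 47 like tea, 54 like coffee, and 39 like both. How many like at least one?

|A union B| = |A| + |B| - |A intersect B| = 47 + 54 - 39.

Final answer: 62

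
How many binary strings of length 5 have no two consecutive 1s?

Let a(n) count valid strings. If the last bit is 0 the prefix is any valid string of length n-1; if it is 1 the string must end in 01 with a valid prefix of length n-2. So a(n) = a(n-1) + a(n-2), a(1)=2, a(2)=3.
Building up term by term: a(1)=2, a(2)=3, a(3)=5, a(4)=8, a(5)=13.

Final answer: 13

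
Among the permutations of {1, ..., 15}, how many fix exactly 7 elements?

Choose which 7 elements are fixed: C(15,7) = 6435.
Derange the remaining 8 using D(j) = (j-1)(D(j-1) + D(j-2)), D(0)=1, D(1)=0: D(2)=1, D(3)=2, D(4)=9, D(5)=44, D(6)=265, D(7)=1854, D(8)=14833.
Total: 6435 x 14833.

Final answer: C(15,7) D(8) = 95450355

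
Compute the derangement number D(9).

D(n) = (n-1)(D(n-1) + D(n-2)), D(0)=1, D(1)=0.
D(2) = 1 x (0 + 1) = 1
D(3) = 2 x (1 + 0) = 2
D(4) = 3 x (2 + 1) = 9
D(5) = 4 x (9 + 2) = 44
D(6) = 5 x (44 + 9) = 265
D(7) = 6 x (265 + 44) = 1854
D(8) = 7 x (1854 + 265) = 14833
D(9) = 8 x (D(8) + D(7)) = 8 x (14833 + 1854)

Final answer: D(9) = 133496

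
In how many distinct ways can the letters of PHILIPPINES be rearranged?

Letters (E:1, H:1, I:3, L:1, N:1, P:3, S:1). Total letters: 11.
Permutations = 11!/(3! x 3!).

Final answer: 1108800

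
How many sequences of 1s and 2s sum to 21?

Let f(n) count the ways. The last step is size 1 or 2, so f(n) = f(n-1) + f(n-2) with f(1)=1, f(2)=2.
Iterating the recurrence: f(1)=1, f(2)=2, f(3)=3, f(4)=5, f(5)=8, f(6)=13, f(7)=21, f(8)=34, f(9)=55, f(10)=89, f(11)=144, f(12)=233, f(13)=377, f(14)=610, f(15)=987, f(16)=1597, f(17)=2584, f(18)=4181, f(19)=6765, f(20)=10946, f(21)=17711.

Final answer: 17711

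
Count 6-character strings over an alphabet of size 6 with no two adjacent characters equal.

Let g(n) count such strings. g(1) = 6, and each valid string of length n-1 extends in 5 ways (any symbol but the last), so g(n) = 5 g(n-1).
Total: g(6) = 6 x 5^5.

Final answer: 6 x 5^{5} = 18750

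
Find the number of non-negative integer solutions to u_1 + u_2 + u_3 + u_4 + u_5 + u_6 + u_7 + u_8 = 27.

Stars and bars with 27 stars and 7 bars:
C(27+8-1, 8-1) = C(34,7).

Final answer: C(34,7) = 5379616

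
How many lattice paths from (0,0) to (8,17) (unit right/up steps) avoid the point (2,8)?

Total paths to (8,17): C(25,17) = 1081575.
Paths through (2,8): C(10,8) x C(15,9) = 225225.
Avoiding (2,8): 1081575 - 225225.

Final answer: 856350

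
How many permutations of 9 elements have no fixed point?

Derangements satisfy D(n) = (n-1)(D(n-1) + D(n-2)), starting from D(0)=1, D(1)=0.
Building up: D(2)=1, D(3)=2, D(4)=9, D(5)=44, D(6)=265, D(7)=1854, D(8)=14833.
D(9) = 8 x (D(8) + D(7)) = 8 x (14833 + 1854).

Final answer: D(9) = 133496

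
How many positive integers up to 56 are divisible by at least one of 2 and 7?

Multiples of 2: 28. Multiples of 7: 8. Of both (lcm=14): 4.
By inclusion-exclusion: 28 + 8 - 4.

Final answer: 32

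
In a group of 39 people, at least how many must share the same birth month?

There are 12 possible values for birth month. With 39 people and 12 categories, by pigeonhole: ceiling(39/12).

Final answer: 4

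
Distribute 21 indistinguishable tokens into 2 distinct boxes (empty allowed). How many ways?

Stars and bars: C(n+k-1, k-1) = C(22,1).

Final answer: C(22,1) = 22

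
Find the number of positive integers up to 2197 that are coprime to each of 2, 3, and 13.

|div by 2|=1098, |div by 3|=732, |div by 13|=169.
|div by 2&3|=366, |div by 2&13|=84, |div by 3&13|=56, |div by all|=28.
By inclusion-exclusion, divisible by at least one: 1098+732+169-366-84-56+28 = 1521.
Not divisible by any: 2197 - 1521.

Final answer: 676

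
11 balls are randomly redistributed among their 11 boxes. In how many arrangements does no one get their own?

Use the recurrence D(n) = (n-1)(D(n-1) + D(n-2)) with D(0)=1, D(1)=0.
D(2) = 1 x (0 + 1) = 1
D(3) = 2 x (1 + 0) = 2
D(4) = 3 x (2 + 1) = 9
D(5) = 4 x (9 + 2) = 44
D(6) = 5 x (44 + 9) = 265
D(7) = 6 x (265 + 44) = 1854
D(8) = 7 x (1854 + 265) = 14833
D(9) = 8 x (14833 + 1854) = 133496
D(10) = 9 x (133496 + 14833) = 1334961
D(11) = 10 x (D(10) + D(9)) = 10 x (1334961 + 133496)

Final answer: D(11) = 14684570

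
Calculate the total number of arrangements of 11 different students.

The number of ways to arrange 11 distinct objects is 11!.

Final answer: 11! = 39916800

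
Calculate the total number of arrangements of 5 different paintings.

The number of ways to arrange 5 distinct objects is 5!.

Final answer: 5! = 120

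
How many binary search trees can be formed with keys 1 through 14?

This is a standard Catalan-number count: the answer is C_n. Here n = 14.
C_n = C(2n,n)/(n+1), so C_{14} = C(28,14)/15 = 40116600/15.

Final answer: C_{14} = 2674440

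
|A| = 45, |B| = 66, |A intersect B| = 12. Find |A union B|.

|A union B| = |A| + |B| - |A intersect B| = 45 + 66 - 12.

Final answer: 99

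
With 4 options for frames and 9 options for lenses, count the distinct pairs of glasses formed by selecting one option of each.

By the multiplication principle: 4 x 9.

Final answer: 36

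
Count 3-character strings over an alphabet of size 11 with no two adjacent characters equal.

Let g(n) count such strings. g(1) = 11, and each valid string of length n-1 extends in 10 ways (any symbol but the last), so g(n) = 10 g(n-1).
Total: g(3) = 11 x 10^2.

Final answer: 11 x 10^{2} = 1100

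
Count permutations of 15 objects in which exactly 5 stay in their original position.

Choose which 5 elements are fixed: C(15,5) = 3003.
Derange the remaining 10 using D(j) = (j-1)(D(j-1) + D(j-2)), D(0)=1, D(1)=0: D(2)=1, D(3)=2, D(4)=9, D(5)=44, D(6)=265, D(7)=1854, D(8)=14833, D(9)=133496, D(10)=1334961.
Total: 3003 x 1334961.

Final answer: C(15,5) D(10) = 4008887883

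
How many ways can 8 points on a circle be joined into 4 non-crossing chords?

The structures are counted by the Catalan number C_n. Here n = 8/2 = 4.
C_n = C(2n,n)/(n+1), so C_{4} = C(8,4)/5 = 70/5.

Final answer: C_{4} = 14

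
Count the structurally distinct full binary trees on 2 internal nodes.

The structures are counted by the Catalan number C_n. Here n = 2.
Using C_0 = 1 and C_(k+1) = C_k x 2(2k+1)/(k+2), build up term by term: C_1=1, C_2=2.

Final answer: C_{2} = 2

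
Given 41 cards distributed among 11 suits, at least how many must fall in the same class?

By pigeonhole with 41 objects and 11 categories: ceiling(41/11).

Final answer: 4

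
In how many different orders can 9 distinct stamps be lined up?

The number of ways to arrange 9 distinct objects is 9!.

Final answer: 9! = 362880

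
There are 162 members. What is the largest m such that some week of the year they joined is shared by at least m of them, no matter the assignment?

There are 52 possible values for week of the year they joined. With 162 members and 52 categories, by pigeonhole: ceiling(162/52).

Final answer: 4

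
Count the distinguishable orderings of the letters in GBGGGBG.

Letters (B:2, G:5). Total letters: 7.
Permutations = 7!/(5! x 2!).

Final answer: 21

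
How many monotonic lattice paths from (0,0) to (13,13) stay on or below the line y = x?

Total monotonic paths to (13,13): C(26,13) = 10400600.
By the reflection principle, paths that go above the diagonal number C(26,14) = 9657700.
Valid Dyck paths: 10400600 - 9657700.
(These counts are the Catalan numbers.)

Final answer: C_{13} = 742900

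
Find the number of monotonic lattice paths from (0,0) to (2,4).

Each path has 2 right steps and 4 up steps in some order (6 steps total).
Choose which 4 of the 6 steps are up: C(6,4).

Final answer: C(6,4) = 15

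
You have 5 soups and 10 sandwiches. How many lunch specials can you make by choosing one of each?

By the multiplication principle: 5 x 10.

Final answer: 50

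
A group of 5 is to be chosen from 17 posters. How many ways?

C(17,5) = 17!/(5! x (17-5)!).

Final answer: C(17,5) = 6188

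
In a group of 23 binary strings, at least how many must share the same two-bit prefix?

There are 4 possible values for two-bit prefix. With 23 binary strings and 4 categories, by pigeonhole: ceiling(23/4).

Final answer: 6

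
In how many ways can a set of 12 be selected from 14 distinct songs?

C(14,12) = 14!/(12! x 2!).

Final answer: \binom{14}{12} = 91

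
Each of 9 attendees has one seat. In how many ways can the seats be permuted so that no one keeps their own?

D(n) = (n-1)(D(n-1) + D(n-2)), D(0)=1, D(1)=0.
D(2) = 1 x (0 + 1) = 1
D(3) = 2 x (1 + 0) = 2
D(4) = 3 x (2 + 1) = 9
D(5) = 4 x (9 + 2) = 44
D(6) = 5 x (44 + 9) = 265
D(7) = 6 x (265 + 44) = 1854
D(8) = 7 x (1854 + 265) = 14833
D(9) = 8 x (D(8) + D(7)) = 8 x (14833 + 1854)

Final answer: D(9) = 133496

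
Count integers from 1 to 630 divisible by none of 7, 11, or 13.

|div by 7|=90, |div by 11|=57, |div by 13|=48.
|div by 7&11|=8, |div by 7&13|=6, |div by 11&13|=4, |div by all|=0.
By inclusion-exclusion, divisible by at least one: 90+57+48-8-6-4+0 = 177.
Not divisible by any: 630 - 177.

Final answer: 453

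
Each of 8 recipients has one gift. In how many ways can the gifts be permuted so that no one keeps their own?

Use the recurrence D(n) = (n-1)(D(n-1) + D(n-2)) with D(0)=1, D(1)=0.
D(2) = 1 x (0 + 1) = 1
D(3) = 2 x (1 + 0) = 2
D(4) = 3 x (2 + 1) = 9
D(5) = 4 x (9 + 2) = 44
D(6) = 5 x (44 + 9) = 265
D(7) = 6 x (265 + 44) = 1854
D(8) = 7 x (D(7) + D(6)) = 7 x (1854 + 265)

Final answer: D(8) = 14833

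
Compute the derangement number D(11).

Use the recurrence D(n) = (n-1)(D(n-1) + D(n-2)) with D(0)=1, D(1)=0.
Building up: D(2)=1, D(3)=2, D(4)=9, D(5)=44, D(6)=265, D(7)=1854, D(8)=14833, D(9)=133496, D(10)=1334961.
D(11) = 10 x (D(10) + D(9)) = 10 x (1334961 + 133496).

Final answer: D(11) = 14684570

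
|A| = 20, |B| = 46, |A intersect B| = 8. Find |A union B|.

|A union B| = |A| + |B| - |A intersect B| = 20 + 46 - 8.

Final answer: 58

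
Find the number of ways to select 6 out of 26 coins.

C(26,6) = 26!/(6! x 20!).

Final answer: \binom{26}{6} = 230230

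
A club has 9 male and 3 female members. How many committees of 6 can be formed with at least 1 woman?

Sum over valid woman counts:
C(3,1)C(9,5) = 378
C(3,2)C(9,4) = 378
C(3,3)C(9,3) = 84
Total: 378 + 378 + 84.

Final answer: 840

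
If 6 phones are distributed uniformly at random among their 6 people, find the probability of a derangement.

Use the recurrence D(n) = (n-1)(D(n-1) + D(n-2)) with D(0)=1, D(1)=0.
Building up: D(2)=1, D(3)=2, D(4)=9, D(5)=44, D(6)=265.
Total arrangements: 6! = 720.
Probability = D(6)/6! = 53/144.

Final answer: D(6)/6! = 265/720 = 0.368056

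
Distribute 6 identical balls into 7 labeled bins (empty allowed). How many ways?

Stars and bars: C(n+k-1, k-1) = C(12,6).

Final answer: C(12,6) = 924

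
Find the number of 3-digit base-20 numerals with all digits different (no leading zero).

The leading digit has 19 choices (anything but zero); the next has 19 (anything but the first), then 18, and so on, one fewer each time.
Total: 19 x 19 x 18.

Final answer: 6498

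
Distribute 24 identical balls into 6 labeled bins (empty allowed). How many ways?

Stars and bars: C(n+k-1, k-1) = C(29,5).

Final answer: C(29,5) = 118755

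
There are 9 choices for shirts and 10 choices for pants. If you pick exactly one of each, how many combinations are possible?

By the multiplication principle: 9 x 10.

Final answer: 90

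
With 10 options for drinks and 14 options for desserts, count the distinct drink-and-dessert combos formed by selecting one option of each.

By the multiplication principle: 10 x 14.

Final answer: 140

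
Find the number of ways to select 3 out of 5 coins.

C(5,3) = 5!/(3! x (5-3)!).

Final answer: C(5,3) = 10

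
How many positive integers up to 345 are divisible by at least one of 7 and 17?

Multiples of 7: 49. Multiples of 17: 20. Of both (lcm=119): 2.
By inclusion-exclusion: 49 + 20 - 2.

Final answer: 67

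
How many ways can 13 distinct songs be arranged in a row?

The number of ways to arrange 13 distinct objects is 13!.

Final answer: 13! = 6227020800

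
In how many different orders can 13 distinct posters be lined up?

The number of ways to arrange 13 distinct objects is 13!.

Final answer: 13! = 6227020800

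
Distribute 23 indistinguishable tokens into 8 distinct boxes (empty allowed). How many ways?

Stars and bars: C(n+k-1, k-1) = C(30,7).

Final answer: C(30,7) = 2035800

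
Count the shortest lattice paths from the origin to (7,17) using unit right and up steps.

Each path has 7 right steps and 17 up steps in some order (24 steps total).
Choose which 17 of the 24 steps are up: C(24,17).

Final answer: C(24,17) = 346104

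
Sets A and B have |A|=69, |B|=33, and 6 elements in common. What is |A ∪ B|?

|A union B| = |A| + |B| - |A intersect B| = 69 + 33 - 6.

Final answer: 96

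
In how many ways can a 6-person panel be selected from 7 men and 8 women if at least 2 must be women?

Sum over valid woman counts:
C(8,2)C(7,4) = 980
C(8,3)C(7,3) = 1960
C(8,4)C(7,2) = 1470
C(8,5)C(7,1) = 392
C(8,6)C(7,0) = 28
Total: 980 + 1960 + 1470 + 392 + 28.

Final answer: 4830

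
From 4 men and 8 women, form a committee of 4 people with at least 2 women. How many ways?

Sum over valid woman counts:
C(8,2)C(4,2) = 168
C(8,3)C(4,1) = 224
C(8,4)C(4,0) = 70
Total: 168 + 224 + 70.

Final answer: 462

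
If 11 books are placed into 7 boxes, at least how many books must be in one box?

By the pigeonhole principle: ceiling(11/7).

Final answer: 2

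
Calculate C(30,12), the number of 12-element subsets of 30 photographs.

C(30,12) = 30!/(12! x 18!).

Final answer: \binom{30}{12} = 86493225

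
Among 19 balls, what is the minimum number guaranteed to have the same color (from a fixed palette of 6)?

There are 6 possible values for color (from a fixed palette of 6). With 19 balls and 6 categories, by pigeonhole: ceiling(19/6).

Final answer: 4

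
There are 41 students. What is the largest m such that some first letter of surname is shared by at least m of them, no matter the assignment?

There are 26 possible values for first letter of surname. With 41 students and 26 categories, by pigeonhole: ceiling(41/26).

Final answer: 2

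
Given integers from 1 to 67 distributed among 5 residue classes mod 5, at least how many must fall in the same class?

By pigeonhole with 67 objects and 5 categories: ceiling(67/5).

Final answer: 14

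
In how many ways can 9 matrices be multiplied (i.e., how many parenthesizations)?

This is counted by the nth Catalan number C_n. Here n = 9 - 1 = 8.
C_n = (2n)!/(n!(n+1)!), so C_{8} = 16!/(8! x 9!) = C(16,8)/9 = 12870/9.

Final answer: C_{8} = 1430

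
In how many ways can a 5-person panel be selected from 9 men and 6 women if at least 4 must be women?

Sum over valid woman counts:
C(6,4)C(9,1) = 135
C(6,5)C(9,0) = 6
Total: 135 + 6.

Final answer: 141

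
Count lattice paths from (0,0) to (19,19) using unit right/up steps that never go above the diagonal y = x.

Total monotonic paths to (19,19): C(38,19) = 35345263800.
Reflecting each bad path at its first crossing gives a bijection with paths to (18,20): C(38,20) = 33578000610.
Valid Dyck paths: 35345263800 - 33578000610.
(Equivalently, C_{19} = C(38,19)/20 = 35345263800/20.)

Final answer: C_{19} = 1767263190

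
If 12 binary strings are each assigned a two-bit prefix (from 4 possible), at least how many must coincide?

There are 4 possible values for two-bit prefix. With 12 binary strings and 4 categories, by pigeonhole: ceiling(12/4).

Final answer: 3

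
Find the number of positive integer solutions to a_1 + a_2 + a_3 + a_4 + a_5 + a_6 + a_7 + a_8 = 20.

Substitute a'_i = a_i - 1 (so a'_i >= 0). Then sum a'_i = 20 - 8 = 12.
Stars and bars: C(12+8-1, 8-1) = C(19,7).

Final answer: C(19,7) = 50388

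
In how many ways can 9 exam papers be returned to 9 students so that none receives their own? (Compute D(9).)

D(n) = (n-1)(D(n-1) + D(n-2)), D(0)=1, D(1)=0.
D(2) = 1 x (0 + 1) = 1
D(3) = 2 x (1 + 0) = 2
D(4) = 3 x (2 + 1) = 9
D(5) = 4 x (9 + 2) = 44
D(6) = 5 x (44 + 9) = 265
D(7) = 6 x (265 + 44) = 1854
D(8) = 7 x (1854 + 265) = 14833
D(9) = 8 x (D(8) + D(7)) = 8 x (14833 + 1854)

Final answer: D(9) = 133496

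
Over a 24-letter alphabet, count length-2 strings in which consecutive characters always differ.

First character: 24 choices. Each subsequent: 23 choices (must differ from the previous one).
Total: 24 x 23^1.

Final answer: 24 x 23^{1} = 552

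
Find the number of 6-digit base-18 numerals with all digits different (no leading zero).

The leading digit has 17 choices (anything but zero); the next has 17 (anything but the first), then 16, and so on, one fewer each time.
Total: 17 x 17 x 16 x 15 x 14 x 13.

Final answer: 12623520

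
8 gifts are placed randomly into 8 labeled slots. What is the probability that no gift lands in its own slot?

Derangements satisfy D(n) = (n-1)(D(n-1) + D(n-2)), starting from D(0)=1, D(1)=0.
Building up: D(2)=1, D(3)=2, D(4)=9, D(5)=44, D(6)=265, D(7)=1854, D(8)=14833.
Total arrangements: 8! = 40320.
Probability = D(8)/8! = 2119/5760.

Final answer: D(8)/8! = 14833/40320 = 0.367882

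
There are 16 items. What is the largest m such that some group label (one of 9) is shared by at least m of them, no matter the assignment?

There are 9 possible values for group label (one of 9). With 16 items and 9 categories, by pigeonhole: ceiling(16/9).

Final answer: 2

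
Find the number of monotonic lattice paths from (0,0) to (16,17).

Each path has 16 right steps and 17 up steps in some order (33 steps total).
Choose which 17 of the 33 steps are up: C(33,17).

Final answer: C(33,17) = 1166803110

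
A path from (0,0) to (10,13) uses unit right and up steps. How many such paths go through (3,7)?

Paths (0,0)->(3,7): C(10,7) = 120.
Paths (3,7)->(10,13): C(13,6) = 1716.
By multiplication principle: 120 x 1716.

Final answer: 205920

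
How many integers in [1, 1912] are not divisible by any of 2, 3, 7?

|div by 2|=956, |div by 3|=637, |div by 7|=273.
|div by 2&3|=318, |div by 2&7|=136, |div by 3&7|=91, |div by all|=45.
By inclusion-exclusion, divisible by at least one: 956+637+273-318-136-91+45 = 1366.
Not divisible by any: 1912 - 1366.

Final answer: 546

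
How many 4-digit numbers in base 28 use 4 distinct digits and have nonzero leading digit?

The leading digit has 27 choices (anything but zero); the next has 27 (anything but the first), then 26, and so on, one fewer each time.
Total: 27 x 27 x 26 x 25.

Final answer: 473850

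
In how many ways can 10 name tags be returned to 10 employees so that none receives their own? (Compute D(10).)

D(n) = (n-1)(D(n-1) + D(n-2)), D(0)=1, D(1)=0.
D(2) = 1 x (0 + 1) = 1
D(3) = 2 x (1 + 0) = 2
D(4) = 3 x (2 + 1) = 9
D(5) = 4 x (9 + 2) = 44
D(6) = 5 x (44 + 9) = 265
D(7) = 6 x (265 + 44) = 1854
D(8) = 7 x (1854 + 265) = 14833
D(9) = 8 x (14833 + 1854) = 133496
D(10) = 9 x (D(9) + D(8)) = 9 x (133496 + 14833)

Final answer: D(10) = 1334961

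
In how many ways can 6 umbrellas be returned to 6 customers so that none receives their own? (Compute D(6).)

D(n) = (n-1)(D(n-1) + D(n-2)), D(0)=1, D(1)=0.
D(2) = 1 x (0 + 1) = 1
D(3) = 2 x (1 + 0) = 2
D(4) = 3 x (2 + 1) = 9
D(5) = 4 x (9 + 2) = 44
D(6) = 5 x (D(5) + D(4)) = 5 x (44 + 9)

Final answer: D(6) = 265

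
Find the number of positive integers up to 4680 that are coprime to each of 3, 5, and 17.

|div by 3|=1560, |div by 5|=936, |div by 17|=275.
|div by 3&5|=312, |div by 3&17|=91, |div by 5&17|=55, |div by all|=18.
By inclusion-exclusion, divisible by at least one: 1560+936+275-312-91-55+18 = 2331.
Not divisible by any: 4680 - 2331.

Final answer: 2349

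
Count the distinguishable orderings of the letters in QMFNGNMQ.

Letters (F:1, G:1, M:2, N:2, Q:2). Total letters: 8.
Permutations = 8!/(2! x 2! x 2!).

Final answer: 5040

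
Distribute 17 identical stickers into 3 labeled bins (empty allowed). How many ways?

Stars and bars: C(n+k-1, k-1) = C(19,2).

Final answer: C(19,2) = 171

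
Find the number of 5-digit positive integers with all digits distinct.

First digit: 9 (not 0). Second: 9 (not first). Third: 8, etc.
Total: 9 x 9 x 8 x 7 x 6.

Final answer: 27216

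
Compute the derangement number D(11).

Derangements satisfy D(n) = (n-1)(D(n-1) + D(n-2)), starting from D(0)=1, D(1)=0.
D(2) = 1 x (0 + 1) = 1
D(3) = 2 x (1 + 0) = 2
D(4) = 3 x (2 + 1) = 9
D(5) = 4 x (9 + 2) = 44
D(6) = 5 x (44 + 9) = 265
D(7) = 6 x (265 + 44) = 1854
D(8) = 7 x (1854 + 265) = 14833
D(9) = 8 x (14833 + 1854) = 133496
D(10) = 9 x (133496 + 14833) = 1334961
D(11) = 10 x (D(10) + D(9)) = 10 x (1334961 + 133496)

Final answer: D(11) = 14684570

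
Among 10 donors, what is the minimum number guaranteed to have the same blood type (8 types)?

There are 8 possible values for blood type (8 types). With 10 donors and 8 categories, by pigeonhole: ceiling(10/8).

Final answer: 2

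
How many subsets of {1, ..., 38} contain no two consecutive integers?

Let a(n) count such subsets of {1, ..., n}. Either n is excluded (a(n-1) ways) or n is included, forcing n-1 out (a(n-2) ways), so a(n) = a(n-1) + a(n-2) with a(1)=2, a(2)=3.
Computing successive values: a(1)=2, a(2)=3, a(3)=5, a(4)=8, a(5)=13, a(6)=21, a(7)=34, a(8)=55, a(9)=89, a(10)=144, a(11)=233, a(12)=377, a(13)=610, a(14)=987, a(15)=1597, a(16)=2584, a(17)=4181, a(18)=6765, a(19)=10946, a(20)=17711, a(21)=28657, a(22)=46368, a(23)=75025, a(24)=121393, a(25)=196418, a(26)=317811, a(27)=514229, a(28)=832040, a(29)=1346269, a(30)=2178309, a(31)=3524578, a(32)=5702887, a(33)=9227465, a(34)=14930352, a(35)=24157817, a(36)=39088169, a(37)=63245986, a(38)=102334155.

Final answer: 102334155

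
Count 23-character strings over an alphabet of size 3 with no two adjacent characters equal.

Let g(n) count such strings. g(1) = 3, and each valid string of length n-1 extends in 2 ways (any symbol but the last), so g(n) = 2 g(n-1).
Total: g(23) = 3 x 2^22.

Final answer: 3 x 2^{22} = 12582912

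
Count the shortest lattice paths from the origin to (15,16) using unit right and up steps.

Each path has 15 right steps and 16 up steps in some order (31 steps total).
Choose which 16 of the 31 steps are up: C(31,16).

Final answer: C(31,16) = 300540195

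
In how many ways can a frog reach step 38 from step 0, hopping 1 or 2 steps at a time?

Let f(n) count the ways. The last step is size 1 or 2, so f(n) = f(n-1) + f(n-2) with f(1)=1, f(2)=2.
Building up term by term: f(1)=1, f(2)=2, f(3)=3, f(4)=5, f(5)=8, f(6)=13, f(7)=21, f(8)=34, f(9)=55, f(10)=89, f(11)=144, f(12)=233, f(13)=377, f(14)=610, f(15)=987, f(16)=1597, f(17)=2584, f(18)=4181, f(19)=6765, f(20)=10946, f(21)=17711, f(22)=28657, f(23)=46368, f(24)=75025, f(25)=121393, f(26)=196418, f(27)=317811, f(28)=514229, f(29)=832040, f(30)=1346269, f(31)=2178309, f(32)=3524578, f(33)=5702887, f(34)=9227465, f(35)=14930352, f(36)=24157817, f(37)=39088169, f(38)=63245986.

Final answer: 63245986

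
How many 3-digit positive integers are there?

First digit: 9 choices (1-9). Each of the remaining 2 digits: 10 choices.
Total: 9 x 10^2.

Final answer: 900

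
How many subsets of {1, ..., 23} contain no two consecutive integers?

Let a(n) count such subsets of {1, ..., n}. Either n is excluded (a(n-1) ways) or n is included, forcing n-1 out (a(n-2) ways), so a(n) = a(n-1) + a(n-2) with a(1)=2, a(2)=3.
Iterating the recurrence: a(1)=2, a(2)=3, a(3)=5, a(4)=8, a(5)=13, a(6)=21, a(7)=34, a(8)=55, a(9)=89, a(10)=144, a(11)=233, a(12)=377, a(13)=610, a(14)=987, a(15)=1597, a(16)=2584, a(17)=4181, a(18)=6765, a(19)=10946, a(20)=17711, a(21)=28657, a(22)=46368, a(23)=75025.

Final answer: 75025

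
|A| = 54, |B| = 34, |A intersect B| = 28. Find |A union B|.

|A union B| = |A| + |B| - |A intersect B| = 54 + 34 - 28.

Final answer: 60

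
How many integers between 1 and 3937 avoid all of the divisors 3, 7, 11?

|div by 3|=1312, |div by 7|=562, |div by 11|=357.
|div by 3&7|=187, |div by 3&11|=119, |div by 7&11|=51, |div by all|=17.
By inclusion-exclusion, divisible by at least one: 1312+562+357-187-119-51+17 = 1891.
Not divisible by any: 3937 - 1891.

Final answer: 2046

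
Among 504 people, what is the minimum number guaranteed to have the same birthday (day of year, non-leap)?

There are 365 possible values for birthday (day of year, non-leap). With 504 people and 365 categories, by pigeonhole: ceiling(504/365).

Final answer: 2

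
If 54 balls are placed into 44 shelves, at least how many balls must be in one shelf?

By the pigeonhole principle: ceiling(54/44).

Final answer: 2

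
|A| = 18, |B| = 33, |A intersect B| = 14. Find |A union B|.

|A union B| = |A| + |B| - |A intersect B| = 18 + 33 - 14.

Final answer: 37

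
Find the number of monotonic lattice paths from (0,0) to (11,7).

Each path has 11 right steps and 7 up steps in some order (18 steps total).
Choose which 7 of the 18 steps are up: C(18,7).

Final answer: C(18,7) = 31824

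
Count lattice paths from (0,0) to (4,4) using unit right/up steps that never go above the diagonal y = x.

Total monotonic paths to (4,4): C(8,4) = 70.
By the reflection principle, paths that go above the diagonal number C(8,5) = 56.
Valid Dyck paths: 70 - 56.
(Equivalently, C_{4} = C(8,4)/5 = 70/5.)

Final answer: C_{4} = 14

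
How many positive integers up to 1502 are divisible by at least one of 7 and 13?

Multiples of 7: 214. Multiples of 13: 115. Of both (lcm=91): 16.
By inclusion-exclusion: 214 + 115 - 16.

Final answer: 313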